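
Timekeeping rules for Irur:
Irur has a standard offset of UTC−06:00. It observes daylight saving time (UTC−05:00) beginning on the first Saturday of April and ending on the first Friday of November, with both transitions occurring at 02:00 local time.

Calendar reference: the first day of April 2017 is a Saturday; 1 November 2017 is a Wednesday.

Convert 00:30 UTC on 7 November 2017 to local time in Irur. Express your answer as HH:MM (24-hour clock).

18:30

1 April 2017 is a Saturday, so the first Saturday is April 1.
1 November 2017 is a Wednesday, so the first Friday is November 3.
At the standard offset (UTC−06:00), 00:30 UTC − 6h = 18:30 Irur standard time (rolling into the previous day, 6 November 2017).
The standard-time date in Irur, 6 November 2017, does not fall between 1 April and 3 November, so daylight saving is not in effect and Irur is at UTC−06:00.
00:30 UTC − 6h = 18:30 local (rolling into the previous day, 6 November 2017).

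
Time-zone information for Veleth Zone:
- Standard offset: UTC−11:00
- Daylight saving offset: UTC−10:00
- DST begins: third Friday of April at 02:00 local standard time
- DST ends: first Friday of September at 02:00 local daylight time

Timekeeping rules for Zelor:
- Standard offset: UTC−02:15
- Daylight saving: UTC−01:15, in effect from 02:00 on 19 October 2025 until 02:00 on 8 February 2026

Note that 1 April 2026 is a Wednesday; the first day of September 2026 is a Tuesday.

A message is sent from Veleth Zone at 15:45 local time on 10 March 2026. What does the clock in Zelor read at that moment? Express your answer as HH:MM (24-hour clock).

1 April 2026 is a Wednesday, so the first Friday is April 3 and the third is April 17.
1 September 2026 is a Tuesday, so the first Friday is September 4.
10 March 2026 is outside the daylight-saving period (17 April – 4 September), so Veleth Zone is on standard time, UTC−11:00.
15:45 Veleth Zone + 11h = 02:45 UTC (rolling into the next day, 11 March 2026).
At the standard offset (UTC−02:15), 02:45 UTC − 2h15m = 00:30 Zelor standard time.
Daylight saving runs 19 October 2025 – 8 February 2026; the standard-time date in Zelor, 11 March 2026, is outside that window, so Zelor is on standard time at UTC−02:15.
02:45 UTC − 2h15m = 00:30 Zelor.

00:30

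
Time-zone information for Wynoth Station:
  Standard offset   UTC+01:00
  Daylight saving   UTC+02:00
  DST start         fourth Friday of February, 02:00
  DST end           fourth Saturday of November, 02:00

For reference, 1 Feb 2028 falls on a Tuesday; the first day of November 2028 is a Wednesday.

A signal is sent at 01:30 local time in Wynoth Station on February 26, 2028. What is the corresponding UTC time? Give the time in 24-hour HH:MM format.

23:30

1 February 2028 is a Tuesday, so the first Friday is February 4 and the fourth is February 25.
1 November 2028 is a Wednesday, so the first Saturday is November 4 and the fourth is November 25.
February 26, 2028 lies within the daylight-saving period (25 February – 25 November), so Wynoth Station is on daylight time, UTC+02:00.
01:30 local − 2h = 23:30 UTC (rolling into the previous day, 25 February 2028).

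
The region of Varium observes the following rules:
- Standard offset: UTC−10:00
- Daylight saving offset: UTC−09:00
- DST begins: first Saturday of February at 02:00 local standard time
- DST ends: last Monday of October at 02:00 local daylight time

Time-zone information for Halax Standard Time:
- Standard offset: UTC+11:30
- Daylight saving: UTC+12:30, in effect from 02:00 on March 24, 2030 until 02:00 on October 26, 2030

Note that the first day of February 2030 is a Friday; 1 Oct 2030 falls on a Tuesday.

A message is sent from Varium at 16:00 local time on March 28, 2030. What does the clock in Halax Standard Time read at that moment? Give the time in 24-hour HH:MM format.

13:30

1 February 2030 is a Friday, so the first Saturday is February 2.
1 October 2030 is a Tuesday, so Mondays fall on 7, 14, 21, 28; the last is October 28.
March 28, 2030 falls between 2 February and 28 October, so daylight saving is in effect and Varium is at UTC−09:00.
16:00 Varium + 9h = 01:00 UTC (rolling into the next day, 29 March 2030).
At the standard offset (UTC+11:30), 01:00 UTC + 11h30m = 12:30 Halax Standard Time standard time.
The standard-time date in Halax Standard Time, March 29, 2030, lies within the daylight-saving period (24 March – 26 October), so Halax Standard Time is on daylight time, UTC+12:30.
01:00 UTC + 12h30m = 13:30 Halax Standard Time.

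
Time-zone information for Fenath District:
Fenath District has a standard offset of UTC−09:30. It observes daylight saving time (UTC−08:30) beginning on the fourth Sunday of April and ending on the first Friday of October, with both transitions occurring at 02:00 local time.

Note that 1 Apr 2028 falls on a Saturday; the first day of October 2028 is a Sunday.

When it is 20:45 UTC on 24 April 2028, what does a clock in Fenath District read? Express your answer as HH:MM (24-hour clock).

1 April 2028 is a Saturday, so the first Sunday is April 2 and the fourth is April 23.
1 October 2028 is a Sunday, so the first Friday is October 6.
At the standard offset (UTC−09:30), 20:45 UTC − 9h30m = 11:15 Fenath District standard time.
The standard-time date in Fenath District, 24 April 2028, falls between 23 April and 6 October, so daylight saving is in effect and Fenath District is at UTC−08:30.
20:45 UTC − 8h30m = 12:15 local.

12:15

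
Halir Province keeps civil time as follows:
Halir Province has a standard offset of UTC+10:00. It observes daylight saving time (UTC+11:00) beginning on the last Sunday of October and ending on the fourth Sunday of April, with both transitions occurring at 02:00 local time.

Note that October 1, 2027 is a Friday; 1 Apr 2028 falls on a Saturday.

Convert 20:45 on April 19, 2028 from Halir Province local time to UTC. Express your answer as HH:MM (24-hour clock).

09:45

1 October 2027 is a Friday, so Sundays fall on 3, 10, 17, 24, 31; the last is October 31.
1 April 2028 is a Saturday, so the first Sunday is April 2 and the fourth is April 23.
April 19, 2028 falls between 31 October 2027 and 23 April 2028, so daylight saving is in effect and Halir Province is at UTC+11:00.
20:45 local − 11h = 09:45 UTC.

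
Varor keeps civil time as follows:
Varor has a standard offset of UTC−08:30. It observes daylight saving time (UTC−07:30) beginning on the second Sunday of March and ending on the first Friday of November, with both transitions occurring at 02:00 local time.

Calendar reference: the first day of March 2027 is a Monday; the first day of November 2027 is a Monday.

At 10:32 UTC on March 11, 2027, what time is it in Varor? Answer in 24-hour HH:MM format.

02:02

1 March 2027 is a Monday, so the first Sunday is March 7 and the second is March 14.
1 November 2027 is a Monday, so the first Friday is November 5.
At the standard offset (UTC−08:30), 10:32 UTC − 8h30m = 02:02 Varor standard time.
The standard-time date in Varor, March 11, 2027, does not fall between 14 March and 5 November, so daylight saving is not in effect and Varor is at UTC−08:30.
10:32 UTC − 8h30m = 02:02 local.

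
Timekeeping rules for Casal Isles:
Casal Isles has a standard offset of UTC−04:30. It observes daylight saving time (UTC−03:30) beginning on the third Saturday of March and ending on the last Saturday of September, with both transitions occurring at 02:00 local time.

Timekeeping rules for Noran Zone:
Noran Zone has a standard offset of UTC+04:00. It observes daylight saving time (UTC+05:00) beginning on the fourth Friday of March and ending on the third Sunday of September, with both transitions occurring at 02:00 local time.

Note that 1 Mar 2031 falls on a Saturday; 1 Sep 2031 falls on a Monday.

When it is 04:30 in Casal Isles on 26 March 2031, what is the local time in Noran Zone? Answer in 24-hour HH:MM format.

1 March 2031 is a Saturday, so the first Saturday is March 1 and the third is March 15.
1 September 2031 is a Monday, so Saturdays fall on 6, 13, 20, 27; the last is September 27.
26 March 2031 lies within the daylight-saving period (15 March – 27 September), so Casal Isles is on daylight time, UTC−03:30.
04:30 Casal Isles + 3h30m = 08:00 UTC.
1 March 2031 is a Saturday, so the first Friday is March 7 and the fourth is March 28.
1 September 2031 is a Monday, so the first Sunday is September 7 and the third is September 21.
At the standard offset (UTC+04:00), 08:00 UTC + 4h = 12:00 Noran Zone standard time.
The standard-time date in Noran Zone, 26 March 2031, does not fall between 28 March and 21 September, so daylight saving is not in effect and Noran Zone is at UTC+04:00.
08:00 UTC + 4h = 12:00 Noran Zone.

12:00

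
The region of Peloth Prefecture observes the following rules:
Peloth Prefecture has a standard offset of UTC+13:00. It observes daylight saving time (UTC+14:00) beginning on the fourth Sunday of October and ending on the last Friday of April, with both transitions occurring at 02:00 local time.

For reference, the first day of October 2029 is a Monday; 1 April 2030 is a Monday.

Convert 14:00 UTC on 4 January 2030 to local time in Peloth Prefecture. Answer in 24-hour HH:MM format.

1 October 2029 is a Monday, so the first Sunday is October 7 and the fourth is October 28.
1 April 2030 is a Monday, so Fridays fall on 5, 12, 19, 26; the last is April 26.
At the standard offset (UTC+13:00), 14:00 UTC + 13h = 03:00 Peloth Prefecture standard time (rolling into the next day, 5 January 2030).
Daylight saving runs 28 October 2029 – 26 April 2030; the standard-time date in Peloth Prefecture, 5 January 2030, is inside that window, so Peloth Prefecture is at UTC+14:00.
14:00 UTC + 14h = 04:00 local (rolling into the next day, 5 January 2030).

04:00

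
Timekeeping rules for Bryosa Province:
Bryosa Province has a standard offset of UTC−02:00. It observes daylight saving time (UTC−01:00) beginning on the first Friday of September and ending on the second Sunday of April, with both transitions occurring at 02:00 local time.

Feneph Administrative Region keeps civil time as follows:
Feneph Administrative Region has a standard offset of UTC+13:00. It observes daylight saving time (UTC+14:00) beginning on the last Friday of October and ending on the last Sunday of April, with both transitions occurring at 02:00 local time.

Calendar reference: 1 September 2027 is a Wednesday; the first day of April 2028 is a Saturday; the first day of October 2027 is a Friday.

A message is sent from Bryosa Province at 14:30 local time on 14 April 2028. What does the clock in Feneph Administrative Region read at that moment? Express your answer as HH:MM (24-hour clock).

1 September 2027 is a Wednesday, so the first Friday is September 3.
1 April 2028 is a Saturday, so the first Sunday is April 2 and the second is April 9.
14 April 2028 is outside the daylight-saving period (3 September 2027 – 9 April 2028), so Bryosa Province is on standard time, UTC−02:00.
14:30 Bryosa Province + 2h = 16:30 UTC.
1 October 2027 is a Friday, so Fridays fall on 1, 8, 15, 22, 29; the last is October 29.
1 April 2028 is a Saturday, so Sundays fall on 2, 9, 16, 23, 30; the last is April 30.
At the standard offset (UTC+13:00), 16:30 UTC + 13h = 05:30 Feneph Administrative Region standard time (rolling into the next day, 15 April 2028).
The standard-time date in Feneph Administrative Region, 15 April 2028, falls between 29 October 2027 and 30 April 2028, so daylight saving is in effect and Feneph Administrative Region is at UTC+14:00.
16:30 UTC + 14h = 06:30 Feneph Administrative Region (rolling into the next day, 15 April 2028).

06:30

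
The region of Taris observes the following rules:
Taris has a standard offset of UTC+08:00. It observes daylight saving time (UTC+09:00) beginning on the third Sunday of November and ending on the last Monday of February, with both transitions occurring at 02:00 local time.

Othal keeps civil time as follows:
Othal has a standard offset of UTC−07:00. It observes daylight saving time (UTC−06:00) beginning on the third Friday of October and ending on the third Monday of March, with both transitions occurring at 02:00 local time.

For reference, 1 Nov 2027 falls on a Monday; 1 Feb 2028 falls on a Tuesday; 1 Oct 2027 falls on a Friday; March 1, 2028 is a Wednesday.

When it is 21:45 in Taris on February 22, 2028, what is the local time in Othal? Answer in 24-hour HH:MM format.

1 November 2027 is a Monday, so the first Sunday is November 7 and the third is November 21.
1 February 2028 is a Tuesday, so Mondays fall on 7, 14, 21, 28; the last is February 28.
February 22, 2028 lies within the daylight-saving period (21 November 2027 – 28 February 2028), so Taris is on daylight time, UTC+09:00.
21:45 Taris − 9h = 12:45 UTC.
1 October 2027 is a Friday, so the first Friday is October 1 and the third is October 15.
1 March 2028 is a Wednesday, so the first Monday is March 6 and the third is March 20.
At the standard offset (UTC−07:00), 12:45 UTC − 7h = 05:45 Othal standard time.
The standard-time date in Othal, February 22, 2028, lies within the daylight-saving period (15 October 2027 – 20 March 2028), so Othal is on daylight time, UTC−06:00.
12:45 UTC − 6h = 06:45 Othal.

06:45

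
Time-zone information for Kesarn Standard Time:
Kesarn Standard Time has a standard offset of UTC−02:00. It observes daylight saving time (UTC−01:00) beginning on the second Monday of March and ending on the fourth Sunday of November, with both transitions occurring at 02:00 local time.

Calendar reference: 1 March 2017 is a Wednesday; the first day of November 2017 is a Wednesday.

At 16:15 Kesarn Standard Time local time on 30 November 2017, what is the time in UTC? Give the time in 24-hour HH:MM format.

18:15

1 March 2017 is a Wednesday, so the first Monday is March 6 and the second is March 13.
1 November 2017 is a Wednesday, so the first Sunday is November 5 and the fourth is November 26.
30 November 2017 is outside the daylight-saving period (13 March – 26 November), so Kesarn Standard Time is on standard time, UTC−02:00.
16:15 local + 2h = 18:15 UTC.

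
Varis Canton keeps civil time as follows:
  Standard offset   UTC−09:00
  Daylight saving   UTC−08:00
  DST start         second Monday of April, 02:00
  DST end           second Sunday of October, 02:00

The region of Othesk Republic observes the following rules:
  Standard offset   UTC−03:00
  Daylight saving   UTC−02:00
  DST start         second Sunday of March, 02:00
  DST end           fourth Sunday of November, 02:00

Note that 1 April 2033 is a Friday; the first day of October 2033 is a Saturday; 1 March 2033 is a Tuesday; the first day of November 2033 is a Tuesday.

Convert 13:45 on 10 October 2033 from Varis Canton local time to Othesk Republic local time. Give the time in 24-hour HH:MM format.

20:45

1 April 2033 is a Friday, so the first Monday is April 4 and the second is April 11.
1 October 2033 is a Saturday, so the first Sunday is October 2 and the second is October 9.
10 October 2033 is outside the daylight-saving period (11 April – 9 October), so Varis Canton is on standard time, UTC−09:00.
13:45 Varis Canton + 9h = 22:45 UTC.
1 March 2033 is a Tuesday, so the first Sunday is March 6 and the second is March 13.
1 November 2033 is a Tuesday, so the first Sunday is November 6 and the fourth is November 27.
At the standard offset (UTC−03:00), 22:45 UTC − 3h = 19:45 Othesk Republic standard time.
The standard-time date in Othesk Republic, 10 October 2033, lies within the daylight-saving period (13 March – 27 November), so Othesk Republic is on daylight time, UTC−02:00.
22:45 UTC − 2h = 20:45 Othesk Republic.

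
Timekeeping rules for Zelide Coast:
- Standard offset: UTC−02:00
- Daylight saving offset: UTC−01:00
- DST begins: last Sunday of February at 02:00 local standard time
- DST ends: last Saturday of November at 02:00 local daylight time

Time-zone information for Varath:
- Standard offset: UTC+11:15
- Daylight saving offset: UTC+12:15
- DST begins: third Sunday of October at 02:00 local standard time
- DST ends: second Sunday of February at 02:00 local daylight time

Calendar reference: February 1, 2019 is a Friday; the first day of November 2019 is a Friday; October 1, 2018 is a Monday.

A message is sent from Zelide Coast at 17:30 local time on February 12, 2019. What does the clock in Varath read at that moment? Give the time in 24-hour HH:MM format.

06:45

1 February 2019 is a Friday, so Sundays fall on 3, 10, 17, 24; the last is February 24.
1 November 2019 is a Friday, so Saturdays fall on 2, 9, 16, 23, 30; the last is November 30.
Daylight saving runs 24 February – 30 November; February 12, 2019 is outside that window, so Zelide Coast is on standard time at UTC−02:00.
17:30 Zelide Coast + 2h = 19:30 UTC.
1 October 2018 is a Monday, so the first Sunday is October 7 and the third is October 21.
1 February 2019 is a Friday, so the first Sunday is February 3 and the second is February 10.
At the standard offset (UTC+11:15), 19:30 UTC + 11h15m = 06:45 Varath standard time (rolling into the next day, 13 February 2019).
The standard-time date in Varath, February 13, 2019, is outside the daylight-saving period (21 October 2018 – 10 February 2019), so Varath is on standard time, UTC+11:15.
19:30 UTC + 11h15m = 06:45 Varath (rolling into the next day, 13 February 2019).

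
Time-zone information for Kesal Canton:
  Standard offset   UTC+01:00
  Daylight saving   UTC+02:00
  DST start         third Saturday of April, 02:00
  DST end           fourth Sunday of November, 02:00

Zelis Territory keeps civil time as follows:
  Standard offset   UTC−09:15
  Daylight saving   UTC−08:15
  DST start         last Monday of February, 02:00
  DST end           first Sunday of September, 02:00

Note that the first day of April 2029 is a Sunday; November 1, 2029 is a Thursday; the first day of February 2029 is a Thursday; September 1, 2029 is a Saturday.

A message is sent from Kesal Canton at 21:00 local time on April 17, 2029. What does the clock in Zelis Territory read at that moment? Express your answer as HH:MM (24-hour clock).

1 April 2029 is a Sunday, so the first Saturday is April 7 and the third is April 21.
1 November 2029 is a Thursday, so the first Sunday is November 4 and the fourth is November 25.
April 17, 2029 is outside the daylight-saving period (21 April – 25 November), so Kesal Canton is on standard time, UTC+01:00.
21:00 Kesal Canton − 1h = 20:00 UTC.
1 February 2029 is a Thursday, so Mondays fall on 5, 12, 19, 26; the last is February 26.
1 September 2029 is a Saturday, so the first Sunday is September 2.
At the standard offset (UTC−09:15), 20:00 UTC − 9h15m = 10:45 Zelis Territory standard time.
The standard-time date in Zelis Territory, April 17, 2029, lies within the daylight-saving period (26 February – 2 September), so Zelis Territory is on daylight time, UTC−08:15.
20:00 UTC − 8h15m = 11:45 Zelis Territory.

11:45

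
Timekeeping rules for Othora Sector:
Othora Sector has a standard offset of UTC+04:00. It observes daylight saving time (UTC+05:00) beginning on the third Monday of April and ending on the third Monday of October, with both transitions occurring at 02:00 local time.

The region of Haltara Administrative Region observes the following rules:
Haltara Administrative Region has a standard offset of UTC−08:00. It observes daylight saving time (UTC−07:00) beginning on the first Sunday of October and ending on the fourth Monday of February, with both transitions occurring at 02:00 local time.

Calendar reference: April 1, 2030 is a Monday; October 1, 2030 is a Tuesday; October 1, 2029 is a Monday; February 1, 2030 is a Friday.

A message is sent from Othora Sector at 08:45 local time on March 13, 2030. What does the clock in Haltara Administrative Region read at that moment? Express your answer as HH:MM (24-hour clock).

1 April 2030 is a Monday, so the first Monday is April 1 and the third is April 15.
1 October 2030 is a Tuesday, so the first Monday is October 7 and the third is October 21.
March 13, 2030 is outside the daylight-saving period (15 April – 21 October), so Othora Sector is on standard time, UTC+04:00.
08:45 Othora Sector − 4h = 04:45 UTC.
1 October 2029 is a Monday, so the first Sunday is October 7.
1 February 2030 is a Friday, so the first Monday is February 4 and the fourth is February 25.
At the standard offset (UTC−08:00), 04:45 UTC − 8h = 20:45 Haltara Administrative Region standard time (rolling into the previous day, 12 March 2030).
The standard-time date in Haltara Administrative Region, March 12, 2030, does not fall between 7 October 2029 and 25 February 2030, so daylight saving is not in effect and Haltara Administrative Region is at UTC−08:00.
04:45 UTC − 8h = 20:45 Haltara Administrative Region (rolling into the previous day, 12 March 2030).

20:45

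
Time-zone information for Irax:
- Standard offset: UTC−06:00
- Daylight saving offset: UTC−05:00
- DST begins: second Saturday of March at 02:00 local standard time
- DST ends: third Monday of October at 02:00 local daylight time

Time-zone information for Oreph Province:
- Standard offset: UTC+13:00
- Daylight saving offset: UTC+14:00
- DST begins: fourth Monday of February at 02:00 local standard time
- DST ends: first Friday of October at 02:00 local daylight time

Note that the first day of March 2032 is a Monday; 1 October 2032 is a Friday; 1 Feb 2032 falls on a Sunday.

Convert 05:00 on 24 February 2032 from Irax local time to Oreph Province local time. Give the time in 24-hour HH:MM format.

1 March 2032 is a Monday, so the first Saturday is March 6 and the second is March 13.
1 October 2032 is a Friday, so the first Monday is October 4 and the third is October 18.
24 February 2032 does not fall between 13 March and 18 October, so daylight saving is not in effect and Irax is at UTC−06:00.
05:00 Irax + 6h = 11:00 UTC.
1 February 2032 is a Sunday, so the first Monday is February 2 and the fourth is February 23.
1 October 2032 is a Friday, so the first Friday is October 1.
At the standard offset (UTC+13:00), 11:00 UTC + 13h = 00:00 Oreph Province standard time (rolling into the next day, 25 February 2032).
The standard-time date in Oreph Province, 25 February 2032, lies within the daylight-saving period (23 February – 1 October), so Oreph Province is on daylight time, UTC+14:00.
11:00 UTC + 14h = 01:00 Oreph Province (rolling into the next day, 25 February 2032).

01:00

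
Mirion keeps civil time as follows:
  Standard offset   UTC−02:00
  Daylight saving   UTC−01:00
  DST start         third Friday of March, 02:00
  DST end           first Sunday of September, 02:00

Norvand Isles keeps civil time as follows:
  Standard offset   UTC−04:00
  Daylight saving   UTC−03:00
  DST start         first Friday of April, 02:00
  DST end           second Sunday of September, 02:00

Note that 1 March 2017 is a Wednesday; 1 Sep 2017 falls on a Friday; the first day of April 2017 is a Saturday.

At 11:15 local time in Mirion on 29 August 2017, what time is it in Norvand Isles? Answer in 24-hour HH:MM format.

1 March 2017 is a Wednesday, so the first Friday is March 3 and the third is March 17.
1 September 2017 is a Friday, so the first Sunday is September 3.
29 August 2017 falls between 17 March and 3 September, so daylight saving is in effect and Mirion is at UTC−01:00.
11:15 Mirion + 1h = 12:15 UTC.
1 April 2017 is a Saturday, so the first Friday is April 7.
1 September 2017 is a Friday, so the first Sunday is September 3 and the second is September 10.
At the standard offset (UTC−04:00), 12:15 UTC − 4h = 08:15 Norvand Isles standard time.
The standard-time date in Norvand Isles, 29 August 2017, lies within the daylight-saving period (7 April – 10 September), so Norvand Isles is on daylight time, UTC−03:00.
12:15 UTC − 3h = 09:15 Norvand Isles.

09:15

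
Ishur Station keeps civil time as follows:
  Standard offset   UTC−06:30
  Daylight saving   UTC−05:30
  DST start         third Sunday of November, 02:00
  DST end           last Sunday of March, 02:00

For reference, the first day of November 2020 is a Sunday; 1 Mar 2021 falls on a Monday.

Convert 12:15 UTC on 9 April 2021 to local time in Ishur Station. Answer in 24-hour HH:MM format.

05:45

1 November 2020 is a Sunday, so the first Sunday is November 1 and the third is November 15.
1 March 2021 is a Monday, so Sundays fall on 7, 14, 21, 28; the last is March 28.
At the standard offset (UTC−06:30), 12:15 UTC − 6h30m = 05:45 Ishur Station standard time.
The standard-time date in Ishur Station, 9 April 2021, does not fall between 15 November 2020 and 28 March 2021, so daylight saving is not in effect and Ishur Station is at UTC−06:30.
12:15 UTC − 6h30m = 05:45 local.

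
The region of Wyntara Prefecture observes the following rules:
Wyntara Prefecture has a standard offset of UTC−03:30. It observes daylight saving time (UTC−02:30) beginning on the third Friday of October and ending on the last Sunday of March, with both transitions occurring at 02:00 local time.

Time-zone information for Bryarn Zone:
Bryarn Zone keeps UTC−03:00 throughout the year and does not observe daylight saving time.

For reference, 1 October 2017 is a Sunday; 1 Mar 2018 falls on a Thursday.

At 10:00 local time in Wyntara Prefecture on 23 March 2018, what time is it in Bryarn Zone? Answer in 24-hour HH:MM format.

1 October 2017 is a Sunday, so the first Friday is October 6 and the third is October 20.
1 March 2018 is a Thursday, so Sundays fall on 4, 11, 18, 25; the last is March 25.
23 March 2018 falls between 20 October 2017 and 25 March 2018, so daylight saving is in effect and Wyntara Prefecture is at UTC−02:30.
10:00 Wyntara Prefecture + 2h30m = 12:30 UTC.
Bryarn Zone has no daylight saving, so its offset is UTC−03:00 year-round.
12:30 UTC − 3h = 09:30 Bryarn Zone.

09:30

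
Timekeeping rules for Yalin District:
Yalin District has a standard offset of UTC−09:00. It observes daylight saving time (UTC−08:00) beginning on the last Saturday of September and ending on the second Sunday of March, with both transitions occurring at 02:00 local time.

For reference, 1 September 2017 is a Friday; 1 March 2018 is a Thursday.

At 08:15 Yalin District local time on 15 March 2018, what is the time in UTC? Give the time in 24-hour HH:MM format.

17:15

1 September 2017 is a Friday, so Saturdays fall on 2, 9, 16, 23, 30; the last is September 30.
1 March 2018 is a Thursday, so the first Sunday is March 4 and the second is March 11.
Daylight saving runs 30 September 2017 – 11 March 2018; 15 March 2018 is outside that window, so Yalin District is on standard time at UTC−09:00.
08:15 local + 9h = 17:15 UTC.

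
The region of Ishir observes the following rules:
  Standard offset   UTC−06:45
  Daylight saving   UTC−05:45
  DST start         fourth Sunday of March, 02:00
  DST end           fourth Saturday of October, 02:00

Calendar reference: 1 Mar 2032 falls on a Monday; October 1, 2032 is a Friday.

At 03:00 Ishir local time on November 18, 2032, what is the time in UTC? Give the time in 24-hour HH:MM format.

1 March 2032 is a Monday, so the first Sunday is March 7 and the fourth is March 28.
1 October 2032 is a Friday, so the first Saturday is October 2 and the fourth is October 23.
November 18, 2032 does not fall between 28 March and 23 October, so daylight saving is not in effect and Ishir is at UTC−06:45.
03:00 local + 6h45m = 09:45 UTC.

09:45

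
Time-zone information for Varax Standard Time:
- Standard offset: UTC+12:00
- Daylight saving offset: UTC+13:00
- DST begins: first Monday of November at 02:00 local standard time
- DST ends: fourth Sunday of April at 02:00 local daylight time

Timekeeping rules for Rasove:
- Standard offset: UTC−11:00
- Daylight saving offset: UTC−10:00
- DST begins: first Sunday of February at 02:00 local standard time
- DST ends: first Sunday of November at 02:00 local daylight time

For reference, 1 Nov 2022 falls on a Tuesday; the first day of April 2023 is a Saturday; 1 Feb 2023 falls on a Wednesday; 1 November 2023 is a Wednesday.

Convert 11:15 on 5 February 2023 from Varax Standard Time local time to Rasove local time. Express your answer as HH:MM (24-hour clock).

1 November 2022 is a Tuesday, so the first Monday is November 7.
1 April 2023 is a Saturday, so the first Sunday is April 2 and the fourth is April 23.
5 February 2023 falls between 7 November 2022 and 23 April 2023, so daylight saving is in effect and Varax Standard Time is at UTC+13:00.
11:15 Varax Standard Time − 13h = 22:15 UTC (rolling into the previous day, 4 February 2023).
1 February 2023 is a Wednesday, so the first Sunday is February 5.
1 November 2023 is a Wednesday, so the first Sunday is November 5.
At the standard offset (UTC−11:00), 22:15 UTC − 11h = 11:15 Rasove standard time.
Daylight saving runs 5 February – 5 November; the standard-time date in Rasove, 4 February 2023, is outside that window, so Rasove is on standard time at UTC−11:00.
22:15 UTC − 11h = 11:15 Rasove.

11:15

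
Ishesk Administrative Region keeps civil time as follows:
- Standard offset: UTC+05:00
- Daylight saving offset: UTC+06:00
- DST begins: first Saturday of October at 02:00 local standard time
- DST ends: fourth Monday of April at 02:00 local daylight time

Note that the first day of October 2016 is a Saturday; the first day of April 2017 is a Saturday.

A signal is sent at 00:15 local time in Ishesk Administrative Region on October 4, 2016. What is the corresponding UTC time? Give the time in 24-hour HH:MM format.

1 October 2016 is a Saturday, so the first Saturday is October 1.
1 April 2017 is a Saturday, so the first Monday is April 3 and the fourth is April 24.
Daylight saving runs 1 October 2016 – 24 April 2017; October 4, 2016 is inside that window, so Ishesk Administrative Region is at UTC+06:00.
00:15 local − 6h = 18:15 UTC (rolling into the previous day, 3 October 2016).

18:15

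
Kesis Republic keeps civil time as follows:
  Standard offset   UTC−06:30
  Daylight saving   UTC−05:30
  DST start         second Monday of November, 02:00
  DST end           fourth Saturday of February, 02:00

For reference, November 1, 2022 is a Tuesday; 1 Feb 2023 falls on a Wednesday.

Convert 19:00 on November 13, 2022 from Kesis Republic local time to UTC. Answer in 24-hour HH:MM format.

1 November 2022 is a Tuesday, so the first Monday is November 7 and the second is November 14.
1 February 2023 is a Wednesday, so the first Saturday is February 4 and the fourth is February 25.
November 13, 2022 is outside the daylight-saving period (14 November 2022 – 25 February 2023), so Kesis Republic is on standard time, UTC−06:30.
19:00 local + 6h30m = 01:30 UTC (rolling into the next day, 14 November 2022).

01:30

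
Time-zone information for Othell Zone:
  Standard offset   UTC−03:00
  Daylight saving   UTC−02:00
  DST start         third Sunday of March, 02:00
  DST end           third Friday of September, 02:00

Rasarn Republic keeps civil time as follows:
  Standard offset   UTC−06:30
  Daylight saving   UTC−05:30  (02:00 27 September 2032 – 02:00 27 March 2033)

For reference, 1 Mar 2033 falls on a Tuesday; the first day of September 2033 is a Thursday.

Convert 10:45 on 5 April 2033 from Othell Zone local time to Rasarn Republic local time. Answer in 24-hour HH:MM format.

06:15

1 March 2033 is a Tuesday, so the first Sunday is March 6 and the third is March 20.
1 September 2033 is a Thursday, so the first Friday is September 2 and the third is September 16.
Daylight saving runs 20 March – 16 September; 5 April 2033 is inside that window, so Othell Zone is at UTC−02:00.
10:45 Othell Zone + 2h = 12:45 UTC.
At the standard offset (UTC−06:30), 12:45 UTC − 6h30m = 06:15 Rasarn Republic standard time.
The standard-time date in Rasarn Republic, 5 April 2033, is outside the daylight-saving period (27 September 2032 – 27 March 2033), so Rasarn Republic is on standard time, UTC−06:30.
12:45 UTC − 6h30m = 06:15 Rasarn Republic.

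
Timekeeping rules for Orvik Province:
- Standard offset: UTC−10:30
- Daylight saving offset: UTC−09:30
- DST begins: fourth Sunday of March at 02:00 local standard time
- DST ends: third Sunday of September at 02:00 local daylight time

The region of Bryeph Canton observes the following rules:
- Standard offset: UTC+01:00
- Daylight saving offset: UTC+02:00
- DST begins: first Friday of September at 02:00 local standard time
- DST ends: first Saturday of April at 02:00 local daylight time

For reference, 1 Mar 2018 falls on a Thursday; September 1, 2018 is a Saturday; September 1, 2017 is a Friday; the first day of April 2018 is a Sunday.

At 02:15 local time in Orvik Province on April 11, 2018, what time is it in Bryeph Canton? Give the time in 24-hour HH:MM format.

1 March 2018 is a Thursday, so the first Sunday is March 4 and the fourth is March 25.
1 September 2018 is a Saturday, so the first Sunday is September 2 and the third is September 16.
Daylight saving runs 25 March – 16 September; April 11, 2018 is inside that window, so Orvik Province is at UTC−09:30.
02:15 Orvik Province + 9h30m = 11:45 UTC.
1 September 2017 is a Friday, so the first Friday is September 1.
1 April 2018 is a Sunday, so the first Saturday is April 7.
At the standard offset (UTC+01:00), 11:45 UTC + 1h = 12:45 Bryeph Canton standard time.
Daylight saving runs 1 September 2017 – 7 April 2018; the standard-time date in Bryeph Canton, April 11, 2018, is outside that window, so Bryeph Canton is on standard time at UTC+01:00.
11:45 UTC + 1h = 12:45 Bryeph Canton.

12:45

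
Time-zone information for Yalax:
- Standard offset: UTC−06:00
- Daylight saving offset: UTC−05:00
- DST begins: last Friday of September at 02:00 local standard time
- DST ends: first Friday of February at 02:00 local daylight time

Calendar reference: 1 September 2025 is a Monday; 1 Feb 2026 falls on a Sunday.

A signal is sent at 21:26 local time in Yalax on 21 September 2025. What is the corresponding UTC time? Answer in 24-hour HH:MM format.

1 September 2025 is a Monday, so Fridays fall on 5, 12, 19, 26; the last is September 26.
1 February 2026 is a Sunday, so the first Friday is February 6.
21 September 2025 does not fall between 26 September 2025 and 6 February 2026, so daylight saving is not in effect and Yalax is at UTC−06:00.
21:26 local + 6h = 03:26 UTC (rolling into the next day, 22 September 2025).

03:26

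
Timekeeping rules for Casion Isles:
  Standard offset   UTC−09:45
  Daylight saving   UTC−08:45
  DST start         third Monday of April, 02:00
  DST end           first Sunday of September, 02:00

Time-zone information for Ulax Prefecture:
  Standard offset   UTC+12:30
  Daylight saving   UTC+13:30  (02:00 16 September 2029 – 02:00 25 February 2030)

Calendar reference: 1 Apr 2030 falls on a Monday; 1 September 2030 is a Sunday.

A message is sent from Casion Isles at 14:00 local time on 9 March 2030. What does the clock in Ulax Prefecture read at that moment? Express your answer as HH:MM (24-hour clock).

12:15

1 April 2030 is a Monday, so the first Monday is April 1 and the third is April 15.
1 September 2030 is a Sunday, so the first Sunday is September 1.
9 March 2030 is outside the daylight-saving period (15 April – 1 September), so Casion Isles is on standard time, UTC−09:45.
14:00 Casion Isles + 9h45m = 23:45 UTC.
At the standard offset (UTC+12:30), 23:45 UTC + 12h30m = 12:15 Ulax Prefecture standard time (rolling into the next day, 10 March 2030).
The standard-time date in Ulax Prefecture, 10 March 2030, is outside the daylight-saving period (16 September 2029 – 25 February 2030), so Ulax Prefecture is on standard time, UTC+12:30.
23:45 UTC + 12h30m = 12:15 Ulax Prefecture (rolling into the next day, 10 March 2030).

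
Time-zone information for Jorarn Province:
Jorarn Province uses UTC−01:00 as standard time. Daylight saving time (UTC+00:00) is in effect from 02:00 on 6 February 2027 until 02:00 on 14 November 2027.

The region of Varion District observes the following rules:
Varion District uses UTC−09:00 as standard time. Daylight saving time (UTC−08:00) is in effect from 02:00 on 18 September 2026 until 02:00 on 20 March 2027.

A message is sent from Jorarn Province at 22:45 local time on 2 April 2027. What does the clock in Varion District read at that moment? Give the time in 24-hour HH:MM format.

13:45

Daylight saving runs 6 February – 14 November; 2 April 2027 is inside that window, so Jorarn Province is at UTC+00:00.
22:45 Jorarn Province − 0h = 22:45 UTC.
At the standard offset (UTC−09:00), 22:45 UTC − 9h = 13:45 Varion District standard time.
Daylight saving runs 18 September 2026 – 20 March 2027; the standard-time date in Varion District, 2 April 2027, is outside that window, so Varion District is on standard time at UTC−09:00.
22:45 UTC − 9h = 13:45 Varion District.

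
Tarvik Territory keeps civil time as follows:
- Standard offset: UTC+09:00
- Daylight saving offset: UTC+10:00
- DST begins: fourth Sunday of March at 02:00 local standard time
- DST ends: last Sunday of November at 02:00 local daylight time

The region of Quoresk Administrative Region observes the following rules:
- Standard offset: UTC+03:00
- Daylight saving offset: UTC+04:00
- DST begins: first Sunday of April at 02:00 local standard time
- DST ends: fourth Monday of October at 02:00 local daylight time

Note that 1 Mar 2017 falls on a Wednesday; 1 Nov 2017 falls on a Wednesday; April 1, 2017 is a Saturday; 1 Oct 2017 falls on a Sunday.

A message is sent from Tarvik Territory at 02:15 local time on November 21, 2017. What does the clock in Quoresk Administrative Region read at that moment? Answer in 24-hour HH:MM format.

19:15

1 March 2017 is a Wednesday, so the first Sunday is March 5 and the fourth is March 26.
1 November 2017 is a Wednesday, so Sundays fall on 5, 12, 19, 26; the last is November 26.
November 21, 2017 lies within the daylight-saving period (26 March – 26 November), so Tarvik Territory is on daylight time, UTC+10:00.
02:15 Tarvik Territory − 10h = 16:15 UTC (rolling into the previous day, 20 November 2017).
1 April 2017 is a Saturday, so the first Sunday is April 2.
1 October 2017 is a Sunday, so the first Monday is October 2 and the fourth is October 23.
At the standard offset (UTC+03:00), 16:15 UTC + 3h = 19:15 Quoresk Administrative Region standard time.
The standard-time date in Quoresk Administrative Region, November 20, 2017, does not fall between 2 April and 23 October, so daylight saving is not in effect and Quoresk Administrative Region is at UTC+03:00.
16:15 UTC + 3h = 19:15 Quoresk Administrative Region.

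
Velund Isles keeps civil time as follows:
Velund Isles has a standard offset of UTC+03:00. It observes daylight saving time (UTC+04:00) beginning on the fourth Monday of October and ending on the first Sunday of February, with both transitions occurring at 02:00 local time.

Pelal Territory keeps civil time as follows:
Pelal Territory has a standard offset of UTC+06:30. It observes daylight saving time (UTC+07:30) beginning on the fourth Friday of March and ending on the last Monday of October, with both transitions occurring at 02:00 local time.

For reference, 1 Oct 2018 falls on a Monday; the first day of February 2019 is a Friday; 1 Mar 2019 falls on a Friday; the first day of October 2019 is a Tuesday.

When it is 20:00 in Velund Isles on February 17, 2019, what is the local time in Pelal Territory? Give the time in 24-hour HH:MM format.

23:30

1 October 2018 is a Monday, so the first Monday is October 1 and the fourth is October 22.
1 February 2019 is a Friday, so the first Sunday is February 3.
Daylight saving runs 22 October 2018 – 3 February 2019; February 17, 2019 is outside that window, so Velund Isles is on standard time at UTC+03:00.
20:00 Velund Isles − 3h = 17:00 UTC.
1 March 2019 is a Friday, so the first Friday is March 1 and the fourth is March 22.
1 October 2019 is a Tuesday, so Mondays fall on 7, 14, 21, 28; the last is October 28.
At the standard offset (UTC+06:30), 17:00 UTC + 6h30m = 23:30 Pelal Territory standard time.
The standard-time date in Pelal Territory, February 17, 2019, does not fall between 22 March and 28 October, so daylight saving is not in effect and Pelal Territory is at UTC+06:30.
17:00 UTC + 6h30m = 23:30 Pelal Territory.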